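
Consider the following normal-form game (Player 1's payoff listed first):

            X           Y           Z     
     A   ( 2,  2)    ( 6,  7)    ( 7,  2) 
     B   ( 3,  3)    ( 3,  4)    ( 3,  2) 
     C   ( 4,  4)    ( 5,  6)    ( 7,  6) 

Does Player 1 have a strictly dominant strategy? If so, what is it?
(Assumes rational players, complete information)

No strictly dominant strategy exists for Player 1

Work:
A strategy strictly dominates another if it gives a strictly higher payoff against every opponent action. Compare each pair of P1's strategies column-by-column:
  A vs B: [2 vs 3, 6 vs 3, 7 vs 3] → A does not strictly dominate B (column X: 2 ≤ 3)
  A vs C: [2 vs 4, 6 vs 5, 7 vs 7] → A does not strictly dominate C (column X: 2 ≤ 4)
  B vs A: [3 vs 2, 3 vs 6, 3 vs 7] → B does not strictly dominate A (column Y: 3 ≤ 6)
  B vs C: [3 vs 4, 3 vs 5, 3 vs 7] → B does not strictly dominate C (column X: 3 ≤ 4)
  C vs A: [4 vs 2, 5 vs 6, 7 vs 7] → C does not strictly dominate A (column Y: 5 ≤ 6)
  C vs B: [4 vs 3, 5 vs 3, 7 vs 3] → C strictly dominates B
No single strategy strictly dominates all others → no strictly dominant strategy.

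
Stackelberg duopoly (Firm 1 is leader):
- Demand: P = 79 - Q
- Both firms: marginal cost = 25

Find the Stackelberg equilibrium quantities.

q₁* (leader) = 27.0, q₂* (follower) = 13.5

Work:
Follower's reaction: q₂ = (a - c - q₁)/2
Leader substitutes: π₁ = q₁·(a - q₁ - (a-c-q₁)/2 - c)
FOC: q₁* = (79 - 25)/2 = 27.00
Then: q₂* = (79 - 25 - 27.0)/2 = 13.50
Leader has first-mover advantage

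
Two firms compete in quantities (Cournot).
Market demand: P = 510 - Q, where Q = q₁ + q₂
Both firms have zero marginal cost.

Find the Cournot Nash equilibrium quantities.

q₁* = q₂* = 170.0; P* = 170.0

Work:
Profit: π_i = P·q_i = (a - q_i - q_j)·q_i
FOC: ∂π_i/∂q_i = a - 2q_i - q_j = 0
Reaction function: q_i = (510 - q_j)/2
Symmetry: q* = 510/3 = 170.0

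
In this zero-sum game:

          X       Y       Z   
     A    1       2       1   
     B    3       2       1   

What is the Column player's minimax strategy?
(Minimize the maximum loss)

Column should play Z, value = 1

Work:
Column player minimizes Row's maximum payoff:
Column X: max payoff to Row = 3
Column Y: max payoff to Row = 2
Column Z: max payoff to Row = 1
Minimum is 1, achieved by column Z.
Minimax strategy: Z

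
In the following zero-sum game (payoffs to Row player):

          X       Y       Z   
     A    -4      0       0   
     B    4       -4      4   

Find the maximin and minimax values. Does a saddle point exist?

Maximin = -4, Minimax = 0, Saddle: False

Work:
Row minimums: [-4, -4] → maximin = -4
Column maximums: [4, 0, 4] → minimax = 0
No saddle point (maximin ≠ minimax). Mixed strategy needed.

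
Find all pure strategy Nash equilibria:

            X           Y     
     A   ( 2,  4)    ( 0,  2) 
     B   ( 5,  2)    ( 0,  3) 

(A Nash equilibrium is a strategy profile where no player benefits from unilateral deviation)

Nash equilibrium: (B, Y)

Work:
Best responses:
  P1 vs X: payoffs [2, 5] → best response B (payoff 5)
  P1 vs Y: payoffs [0, 0] → best response A/B (payoff 0)
  P2 vs A: payoffs [4, 2] → best response X (payoff 4)
  P2 vs B: payoffs [2, 3] → best response Y (payoff 3)
Mutual best responses: (B,Y) → Nash equilibria.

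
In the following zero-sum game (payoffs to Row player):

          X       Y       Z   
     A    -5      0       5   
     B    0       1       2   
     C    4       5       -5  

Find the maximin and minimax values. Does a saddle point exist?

Maximin = 0, Minimax = 4, Saddle: False

Work:
Row minimums: [-5, 0, -5] → maximin = 0
Column maximums: [4, 5, 5] → minimax = 4
No saddle point (maximin ≠ minimax). Mixed strategy needed.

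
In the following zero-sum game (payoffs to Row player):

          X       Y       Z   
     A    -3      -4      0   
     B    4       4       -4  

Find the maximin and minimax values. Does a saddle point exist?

Maximin = -4, Minimax = 0, Saddle: False

Work:
Row minimums: [-4, -4] → maximin = -4
Column maximums: [4, 4, 0] → minimax = 0
No saddle point (maximin ≠ minimax). Mixed strategy needed.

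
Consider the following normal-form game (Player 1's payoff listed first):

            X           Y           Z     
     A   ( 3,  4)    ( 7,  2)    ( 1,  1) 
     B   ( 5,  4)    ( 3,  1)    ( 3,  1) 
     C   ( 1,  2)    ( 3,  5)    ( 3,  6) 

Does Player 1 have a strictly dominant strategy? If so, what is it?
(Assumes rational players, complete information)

No strictly dominant strategy exists for Player 1

Work:
A strategy strictly dominates another if it gives a strictly higher payoff against every opponent action. Compare each pair of P1's strategies column-by-column:
  A vs B: [3 vs 5, 7 vs 3, 1 vs 3] → A does not strictly dominate B (column X: 3 ≤ 5)
  A vs C: [3 vs 1, 7 vs 3, 1 vs 3] → A does not strictly dominate C (column Z: 1 ≤ 3)
  B vs A: [5 vs 3, 3 vs 7, 3 vs 1] → B does not strictly dominate A (column Y: 3 ≤ 7)
  B vs C: [5 vs 1, 3 vs 3, 3 vs 3] → B does not strictly dominate C (column Y: 3 ≤ 3)
  C vs A: [1 vs 3, 3 vs 7, 3 vs 1] → C does not strictly dominate A (column X: 1 ≤ 3)
  C vs B: [1 vs 5, 3 vs 3, 3 vs 3] → C does not strictly dominate B (column X: 1 ≤ 5)
No single strategy strictly dominates all others → no strictly dominant strategy.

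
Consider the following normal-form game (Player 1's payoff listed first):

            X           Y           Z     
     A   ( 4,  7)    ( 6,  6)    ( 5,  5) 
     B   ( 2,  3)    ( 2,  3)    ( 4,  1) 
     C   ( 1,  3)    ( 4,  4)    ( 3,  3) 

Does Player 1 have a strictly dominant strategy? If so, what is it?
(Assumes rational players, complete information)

Yes, Player 1's strictly dominant strategy is A

Work:
A strategy strictly dominates another if it gives a strictly higher payoff against every opponent action. Compare each pair of P1's strategies column-by-column:
  A vs B: [4 vs 2, 6 vs 2, 5 vs 4] → A strictly dominates B
  A vs C: [4 vs 1, 6 vs 4, 5 vs 3] → A strictly dominates C
  B vs A: [2 vs 4, 2 vs 6, 4 vs 5] → B does not strictly dominate A (column X: 2 ≤ 4)
  B vs C: [2 vs 1, 2 vs 4, 4 vs 3] → B does not strictly dominate C (column Y: 2 ≤ 4)
  C vs A: [1 vs 4, 4 vs 6, 3 vs 5] → C does not strictly dominate A (column X: 1 ≤ 4)
  C vs B: [1 vs 2, 4 vs 2, 3 vs 4] → C does not strictly dominate B (column X: 1 ≤ 2)
A strictly dominates every other strategy → strictly dominant.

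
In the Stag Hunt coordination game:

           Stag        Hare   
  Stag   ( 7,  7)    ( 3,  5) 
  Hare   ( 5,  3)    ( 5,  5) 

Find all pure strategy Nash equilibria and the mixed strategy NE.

Pure NE: (Stag, Stag) and (Hare, Hare); Mixed NE: p = 0.5, q = 0.5

Work:
Check pure NE:
(Stag, Stag): (7, 7) - no unilateral deviation beneficial
(Hare, Hare): (5, 5) - no unilateral deviation beneficial
Mixed NE: P1 plays Stag with p = 0.5, P2 plays Stag with q = 0.5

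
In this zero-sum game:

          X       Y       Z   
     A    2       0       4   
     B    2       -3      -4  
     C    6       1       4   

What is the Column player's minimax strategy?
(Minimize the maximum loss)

Column should play Y, value = 1

Work:
Column player minimizes Row's maximum payoff:
Column X: max payoff to Row = 6
Column Y: max payoff to Row = 1
Column Z: max payoff to Row = 4
Minimum is 1, achieved by column Y.
Minimax strategy: Y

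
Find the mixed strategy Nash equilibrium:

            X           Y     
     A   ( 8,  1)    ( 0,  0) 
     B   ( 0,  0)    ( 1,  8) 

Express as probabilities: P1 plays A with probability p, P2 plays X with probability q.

p = 0.8889, q = 0.1111

Work:
Find probabilities that make opponent indifferent:
P2 chooses q to make P1 indifferent between A and B
P1 chooses p to make P2 indifferent between X and Y
Mixed NE: P1 plays (A: 0.8889, B: 0.1111), P2 plays (X: 0.1111, Y: 0.8889)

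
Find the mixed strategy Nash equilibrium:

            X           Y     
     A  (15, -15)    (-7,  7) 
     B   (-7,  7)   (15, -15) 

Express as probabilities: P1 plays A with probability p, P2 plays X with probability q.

p = 0.5, q = 0.5

Work:
Find probabilities that make opponent indifferent:
P2 chooses q to make P1 indifferent between A and B
P1 chooses p to make P2 indifferent between X and Y
Mixed NE: P1 plays (A: 0.5, B: 0.5), P2 plays (X: 0.5, Y: 0.5)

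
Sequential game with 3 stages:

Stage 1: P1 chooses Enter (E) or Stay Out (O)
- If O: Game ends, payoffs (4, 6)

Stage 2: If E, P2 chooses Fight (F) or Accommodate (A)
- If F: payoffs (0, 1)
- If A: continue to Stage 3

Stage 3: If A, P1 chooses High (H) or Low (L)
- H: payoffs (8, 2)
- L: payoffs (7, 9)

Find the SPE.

SPE: (E, A, H); Outcome (8, 2)

Work:
Stage 3: P1 chooses H (8 vs 7)
Stage 2: P2: F->1, A->2 (anticipating H). Choose A
Stage 1: P1: O->4, E->8 (anticipating A, H). Choose E
SPE path: E -> A -> H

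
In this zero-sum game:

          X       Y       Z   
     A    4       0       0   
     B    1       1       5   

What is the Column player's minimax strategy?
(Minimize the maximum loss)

Column should play Y, value = 1

Work:
Column player minimizes Row's maximum payoff:
Column X: max payoff to Row = 4
Column Y: max payoff to Row = 1
Column Z: max payoff to Row = 5
Minimum is 1, achieved by column Y.
Minimax strategy: Y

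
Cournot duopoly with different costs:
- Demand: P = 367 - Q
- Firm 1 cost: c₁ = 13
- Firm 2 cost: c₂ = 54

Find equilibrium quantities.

q₁* = 131.67, q₂* = 90.67

Work:
Reaction: q₁ = (367 - 13 - q₂)/2
Reaction: q₂ = (367 - 54 - q₁)/2
Solve simultaneously:
q₁* = (367 - 2×13 + 54)/3 = 131.67
q₂* = (367 - 2×54 + 13)/3 = 90.67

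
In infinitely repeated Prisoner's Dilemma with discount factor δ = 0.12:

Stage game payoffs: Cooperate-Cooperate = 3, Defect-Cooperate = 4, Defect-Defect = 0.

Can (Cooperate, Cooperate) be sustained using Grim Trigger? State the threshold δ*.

δ* = 0.25; since δ = 0.12 < 0.25, cooperation cannot be sustained

Work:
For Grim Trigger:
Cooperate forever: 3/(1-δ)
Defect then punished: 4 + 0·δ/(1-δ)
Need: 3/(1-δ) ≥ 4 + 0·δ/(1-δ)
Solving: δ ≥ (T-R)/(T-P) = (4-3)/(4-0) = 0.25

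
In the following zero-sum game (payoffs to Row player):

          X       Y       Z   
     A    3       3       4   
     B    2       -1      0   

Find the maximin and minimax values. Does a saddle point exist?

Maximin = 3, Minimax = 3, Saddle: True

Work:
Row minimums: [3, -1] → maximin = 3
Column maximums: [3, 3, 4] → minimax = 3
Saddle point exists! Game value = 3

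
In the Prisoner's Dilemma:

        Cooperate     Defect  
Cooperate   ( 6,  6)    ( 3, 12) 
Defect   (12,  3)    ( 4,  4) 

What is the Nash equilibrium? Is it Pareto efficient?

(Defect, Defect) is NE; not Pareto efficient

Work:
Defect dominates Cooperate for both players:
If P2 cooperates: Defect (12) > Cooperate (6)
If P2 defects: Defect (4) > Cooperate (3)
NE: (Defect, Defect) with payoff (4, 4)
But (Cooperate, Cooperate) = (6, 6) Pareto dominates (4, 4)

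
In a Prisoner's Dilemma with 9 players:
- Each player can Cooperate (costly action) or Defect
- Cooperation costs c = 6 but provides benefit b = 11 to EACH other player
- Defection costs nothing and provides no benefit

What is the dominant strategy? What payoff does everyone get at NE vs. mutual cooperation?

Dominant: Defect; NE payoff = 0; Coop payoff = 82

Work:
Defect dominates (saves cost c = 6, benefit to others is external)
NE: All defect → everyone gets 0
If all cooperate: each receives (8)×11 - 6 = 82
Social dilemma: 82 > 0 but NE gives 0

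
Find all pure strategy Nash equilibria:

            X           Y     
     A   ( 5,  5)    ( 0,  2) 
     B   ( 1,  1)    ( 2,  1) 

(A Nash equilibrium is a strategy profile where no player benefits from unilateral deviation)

Nash equilibrium: (A, X), (B, Y)

Work:
Best responses:
  P1 vs X: payoffs [5, 1] → best response A (payoff 5)
  P1 vs Y: payoffs [0, 2] → best response B (payoff 2)
  P2 vs A: payoffs [5, 2] → best response X (payoff 5)
  P2 vs B: payoffs [1, 1] → best response X/Y (payoff 1)
Mutual best responses: (A,X), (B,Y) → Nash equilibria.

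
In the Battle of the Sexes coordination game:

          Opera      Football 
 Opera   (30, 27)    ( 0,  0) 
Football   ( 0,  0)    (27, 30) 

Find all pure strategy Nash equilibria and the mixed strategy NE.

Pure NE: (Opera, Opera) and (Football, Football); Mixed NE: p = 0.5263, q = 0.4737

Work:
Check pure NE:
(Opera, Opera): (30, 27) - no unilateral deviation beneficial
(Football, Football): (27, 30) - no unilateral deviation beneficial
Mixed NE: P1 plays Opera with p = 0.5263, P2 plays Opera with q = 0.4737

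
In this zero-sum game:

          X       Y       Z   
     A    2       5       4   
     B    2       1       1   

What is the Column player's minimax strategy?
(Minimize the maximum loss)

Column should play X, value = 2

Work:
Column player minimizes Row's maximum payoff:
Column X: max payoff to Row = 2
Column Y: max payoff to Row = 5
Column Z: max payoff to Row = 4
Minimum is 2, achieved by column X.
Minimax strategy: X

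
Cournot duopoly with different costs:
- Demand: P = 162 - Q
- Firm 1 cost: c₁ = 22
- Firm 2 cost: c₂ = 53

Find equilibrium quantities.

q₁* = 57.0, q₂* = 26.0

Work:
Reaction: q₁ = (162 - 22 - q₂)/2
Reaction: q₂ = (162 - 53 - q₁)/2
Solve simultaneously:
q₁* = (162 - 2×22 + 53)/3 = 57.0
q₂* = (162 - 2×53 + 22)/3 = 26.0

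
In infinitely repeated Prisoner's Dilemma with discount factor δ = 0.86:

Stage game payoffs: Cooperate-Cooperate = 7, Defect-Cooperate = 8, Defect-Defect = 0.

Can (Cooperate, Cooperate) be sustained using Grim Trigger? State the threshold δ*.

δ* = 0.125; since δ = 0.86 ≥ 0.125, cooperation can be sustained

Work:
For Grim Trigger:
Cooperate forever: 7/(1-δ)
Defect then punished: 8 + 0·δ/(1-δ)
Need: 7/(1-δ) ≥ 8 + 0·δ/(1-δ)
Solving: δ ≥ (T-R)/(T-P) = (8-7)/(8-0) = 0.125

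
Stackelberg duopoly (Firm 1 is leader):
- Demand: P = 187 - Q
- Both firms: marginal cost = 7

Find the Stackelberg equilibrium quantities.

q₁* (leader) = 90.0, q₂* (follower) = 45.0

Work:
Follower's reaction: q₂ = (a - c - q₁)/2
Leader substitutes: π₁ = q₁·(a - q₁ - (a-c-q₁)/2 - c)
FOC: q₁* = (187 - 7)/2 = 90.00
Then: q₂* = (187 - 7 - 90.0)/2 = 45.00
Leader has first-mover advantage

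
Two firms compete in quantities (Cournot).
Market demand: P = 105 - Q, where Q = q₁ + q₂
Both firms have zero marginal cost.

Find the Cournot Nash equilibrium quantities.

q₁* = q₂* = 35.0; P* = 35.0

Work:
Profit: π_i = P·q_i = (a - q_i - q_j)·q_i
FOC: ∂π_i/∂q_i = a - 2q_i - q_j = 0
Reaction function: q_i = (105 - q_j)/2
Symmetry: q* = 105/3 = 35.0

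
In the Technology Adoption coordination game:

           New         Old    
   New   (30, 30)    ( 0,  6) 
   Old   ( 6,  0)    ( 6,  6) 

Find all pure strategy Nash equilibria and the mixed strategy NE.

Pure NE: (New, New) and (Old, Old); Mixed NE: p = 0.2, q = 0.2

Work:
Check pure NE:
(New, New): (30, 30) - no unilateral deviation beneficial
(Old, Old): (6, 6) - no unilateral deviation beneficial
Mixed NE: P1 plays New with p = 0.2, P2 plays New with q = 0.2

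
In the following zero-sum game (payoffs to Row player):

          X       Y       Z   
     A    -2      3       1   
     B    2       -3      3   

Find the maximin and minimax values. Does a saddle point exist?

Maximin = -2, Minimax = 2, Saddle: False

Work:
Row minimums: [-2, -3] → maximin = -2
Column maximums: [2, 3, 3] → minimax = 2
No saddle point (maximin ≠ minimax). Mixed strategy needed.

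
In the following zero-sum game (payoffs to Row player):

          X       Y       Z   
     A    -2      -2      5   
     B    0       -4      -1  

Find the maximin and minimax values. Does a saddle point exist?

Maximin = -2, Minimax = -2, Saddle: True

Work:
Row minimums: [-2, -4] → maximin = -2
Column maximums: [0, -2, 5] → minimax = -2
Saddle point exists! Game value = -2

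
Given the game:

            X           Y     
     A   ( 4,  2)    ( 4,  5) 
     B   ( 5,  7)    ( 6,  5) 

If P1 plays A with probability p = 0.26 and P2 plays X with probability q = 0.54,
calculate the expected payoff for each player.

E[P1] = 5.0804, E[P2] = 5.378

Work:
E[P1] = p·q·π₁(A,X) + p·(1-q)·π₁(A,Y) + (1-p)·q·π₁(B,X) + (1-p)·(1-q)·π₁(B,Y)
= 0.26·0.54·4 + 0.26·0.46·4 + 0.74·0.54·5 + 0.74·0.46·6
= 5.0804

E[P2] = 5.378 (similar calculation)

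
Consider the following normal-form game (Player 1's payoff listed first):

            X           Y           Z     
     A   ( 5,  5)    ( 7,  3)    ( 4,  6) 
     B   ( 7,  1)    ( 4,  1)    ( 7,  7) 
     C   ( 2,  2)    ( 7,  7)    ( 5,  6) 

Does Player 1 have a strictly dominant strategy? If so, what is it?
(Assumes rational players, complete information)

No strictly dominant strategy exists for Player 1

Work:
A strategy strictly dominates another if it gives a strictly higher payoff against every opponent action. Compare each pair of P1's strategies column-by-column:
  A vs B: [5 vs 7, 7 vs 4, 4 vs 7] → A does not strictly dominate B (column X: 5 ≤ 7)
  A vs C: [5 vs 2, 7 vs 7, 4 vs 5] → A does not strictly dominate C (column Y: 7 ≤ 7)
  B vs A: [7 vs 5, 4 vs 7, 7 vs 4] → B does not strictly dominate A (column Y: 4 ≤ 7)
  B vs C: [7 vs 2, 4 vs 7, 7 vs 5] → B does not strictly dominate C (column Y: 4 ≤ 7)
  C vs A: [2 vs 5, 7 vs 7, 5 vs 4] → C does not strictly dominate A (column X: 2 ≤ 5)
  C vs B: [2 vs 7, 7 vs 4, 5 vs 7] → C does not strictly dominate B (column X: 2 ≤ 7)
No single strategy strictly dominates all others → no strictly dominant strategy.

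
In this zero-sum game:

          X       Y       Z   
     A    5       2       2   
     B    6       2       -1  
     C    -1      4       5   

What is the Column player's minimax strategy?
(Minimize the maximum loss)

Column should play Y, value = 4

Work:
Column player minimizes Row's maximum payoff:
Column X: max payoff to Row = 6
Column Y: max payoff to Row = 4
Column Z: max payoff to Row = 5
Minimum is 4, achieved by column Y.
Minimax strategy: Y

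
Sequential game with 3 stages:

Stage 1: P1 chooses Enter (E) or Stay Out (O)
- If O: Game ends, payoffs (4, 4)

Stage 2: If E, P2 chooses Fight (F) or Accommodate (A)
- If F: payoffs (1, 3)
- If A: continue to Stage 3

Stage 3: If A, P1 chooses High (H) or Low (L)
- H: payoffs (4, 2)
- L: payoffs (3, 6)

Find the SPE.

SPE: (O, F, H); Outcome (4, 4)

Work:
Stage 3: P1 chooses H (4 vs 3)
Stage 2: P2: F->3, A->2 (anticipating H). Choose F
Stage 1: P1: O->4, E->1 (anticipating F, H). Choose O
SPE path: O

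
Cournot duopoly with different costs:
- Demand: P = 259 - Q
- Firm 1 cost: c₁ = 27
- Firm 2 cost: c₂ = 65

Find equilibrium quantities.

q₁* = 90.0, q₂* = 52.0

Work:
Reaction: q₁ = (259 - 27 - q₂)/2
Reaction: q₂ = (259 - 65 - q₁)/2
Solve simultaneously:
q₁* = (259 - 2×27 + 65)/3 = 90.0
q₂* = (259 - 2×65 + 27)/3 = 52.0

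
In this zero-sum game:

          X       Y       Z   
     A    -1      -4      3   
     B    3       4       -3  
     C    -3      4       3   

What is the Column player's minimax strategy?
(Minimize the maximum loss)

Column should play X or Z (all achieve the minimum), value = 3

Work:
Column player minimizes Row's maximum payoff:
Column X: max payoff to Row = 3
Column Y: max payoff to Row = 4
Column Z: max payoff to Row = 3
Minimum is 3, achieved by columns X, Z (tied).
Each of X or Z is a minimax strategy.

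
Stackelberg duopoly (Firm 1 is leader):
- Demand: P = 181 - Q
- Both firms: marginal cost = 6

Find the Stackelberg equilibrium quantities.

q₁* (leader) = 87.5, q₂* (follower) = 43.75

Work:
Follower's reaction: q₂ = (a - c - q₁)/2
Leader substitutes: π₁ = q₁·(a - q₁ - (a-c-q₁)/2 - c)
FOC: q₁* = (181 - 6)/2 = 87.50
Then: q₂* = (181 - 6 - 87.5)/2 = 43.75
Leader has first-mover advantage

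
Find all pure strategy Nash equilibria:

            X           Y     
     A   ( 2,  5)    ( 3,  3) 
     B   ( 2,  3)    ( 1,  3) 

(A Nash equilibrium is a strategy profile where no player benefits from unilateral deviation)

Nash equilibrium: (A, X), (B, X)

Work:
Best responses:
  P1 vs X: payoffs [2, 2] → best response A/B (payoff 2)
  P1 vs Y: payoffs [3, 1] → best response A (payoff 3)
  P2 vs A: payoffs [5, 3] → best response X (payoff 5)
  P2 vs B: payoffs [3, 3] → best response X/Y (payoff 3)
Mutual best responses: (A,X), (B,X) → Nash equilibria.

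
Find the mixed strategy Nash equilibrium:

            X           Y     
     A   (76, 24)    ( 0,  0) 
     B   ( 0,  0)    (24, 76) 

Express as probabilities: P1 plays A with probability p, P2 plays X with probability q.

p = 0.76, q = 0.24

Work:
Find probabilities that make opponent indifferent:
P2 chooses q to make P1 indifferent between A and B
P1 chooses p to make P2 indifferent between X and Y
Mixed NE: P1 plays (A: 0.76, B: 0.24), P2 plays (X: 0.24, Y: 0.76)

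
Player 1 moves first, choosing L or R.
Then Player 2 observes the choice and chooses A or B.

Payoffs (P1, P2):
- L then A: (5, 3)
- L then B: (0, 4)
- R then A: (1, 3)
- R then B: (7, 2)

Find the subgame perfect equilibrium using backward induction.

P1 plays R, P2 plays B after L and A after R; Payoff (1, 3)

Work:
Backward induction:
After L: P2 chooses B → P1 gets 0
After R: P2 chooses A → P1 gets 1
P1 chooses R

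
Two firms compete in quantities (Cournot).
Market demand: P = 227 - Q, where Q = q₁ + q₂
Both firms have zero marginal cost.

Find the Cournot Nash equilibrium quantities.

q₁* = q₂* = 75.67; P* = 75.67

Work:
Profit: π_i = P·q_i = (a - q_i - q_j)·q_i
FOC: ∂π_i/∂q_i = a - 2q_i - q_j = 0
Reaction function: q_i = (227 - q_j)/2
Symmetry: q* = 227/3 = 75.67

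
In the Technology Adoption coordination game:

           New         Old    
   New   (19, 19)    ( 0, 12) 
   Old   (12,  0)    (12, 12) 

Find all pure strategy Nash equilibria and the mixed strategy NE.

Pure NE: (New, New) and (Old, Old); Mixed NE: p = 0.6316, q = 0.6316

Work:
Check pure NE:
(New, New): (19, 19) - no unilateral deviation beneficial
(Old, Old): (12, 12) - no unilateral deviation beneficial
Mixed NE: P1 plays New with p = 0.6316, P2 plays New with q = 0.6316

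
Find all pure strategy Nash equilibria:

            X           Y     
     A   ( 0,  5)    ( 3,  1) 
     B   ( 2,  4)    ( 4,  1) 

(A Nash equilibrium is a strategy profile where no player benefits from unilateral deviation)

Nash equilibrium: (B, X)

Work:
Best responses:
  P1 vs X: payoffs [0, 2] → best response B (payoff 2)
  P1 vs Y: payoffs [3, 4] → best response B (payoff 4)
  P2 vs A: payoffs [5, 1] → best response X (payoff 5)
  P2 vs B: payoffs [4, 1] → best response X (payoff 4)
Mutual best responses: (B,X) → Nash equilibria.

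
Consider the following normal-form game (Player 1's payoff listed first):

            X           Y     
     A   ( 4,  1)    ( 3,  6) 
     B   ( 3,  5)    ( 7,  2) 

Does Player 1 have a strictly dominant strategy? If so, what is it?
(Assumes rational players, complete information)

No strictly dominant strategy exists for Player 1

Work:
A strategy strictly dominates another if it gives a strictly higher payoff against every opponent action. Compare each pair of P1's strategies column-by-column:
  A vs B: [4 vs 3, 3 vs 7] → A does not strictly dominate B (column Y: 3 ≤ 7)
  B vs A: [3 vs 4, 7 vs 3] → B does not strictly dominate A (column X: 3 ≤ 4)
No single strategy strictly dominates all others → no strictly dominant strategy.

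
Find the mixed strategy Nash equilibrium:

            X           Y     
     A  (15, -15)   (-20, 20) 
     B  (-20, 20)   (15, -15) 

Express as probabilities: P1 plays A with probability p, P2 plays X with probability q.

p = 0.5, q = 0.5

Work:
Find probabilities that make opponent indifferent:
P2 chooses q to make P1 indifferent between A and B
P1 chooses p to make P2 indifferent between X and Y
Mixed NE: P1 plays (A: 0.5, B: 0.5), P2 plays (X: 0.5, Y: 0.5)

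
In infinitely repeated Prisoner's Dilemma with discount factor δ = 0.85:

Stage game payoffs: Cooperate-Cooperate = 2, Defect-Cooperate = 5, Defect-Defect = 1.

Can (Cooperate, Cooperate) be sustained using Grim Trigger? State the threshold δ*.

δ* = 0.75; since δ = 0.85 ≥ 0.75, cooperation can be sustained

Work:
For Grim Trigger:
Cooperate forever: 2/(1-δ)
Defect then punished: 5 + 1·δ/(1-δ)
Need: 2/(1-δ) ≥ 5 + 1·δ/(1-δ)
Solving: δ ≥ (T-R)/(T-P) = (5-2)/(5-1) = 0.75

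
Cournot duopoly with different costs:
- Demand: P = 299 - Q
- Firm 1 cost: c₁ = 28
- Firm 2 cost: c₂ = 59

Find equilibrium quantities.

q₁* = 100.67, q₂* = 69.67

Work:
Reaction: q₁ = (299 - 28 - q₂)/2
Reaction: q₂ = (299 - 59 - q₁)/2
Solve simultaneously:
q₁* = (299 - 2×28 + 59)/3 = 100.67
q₂* = (299 - 2×59 + 28)/3 = 69.67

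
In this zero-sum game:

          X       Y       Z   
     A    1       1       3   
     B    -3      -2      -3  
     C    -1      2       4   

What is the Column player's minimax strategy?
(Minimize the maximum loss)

Column should play X, value = 1

Work:
Column player minimizes Row's maximum payoff:
Column X: max payoff to Row = 1
Column Y: max payoff to Row = 2
Column Z: max payoff to Row = 4
Minimum is 1, achieved by column X.
Minimax strategy: X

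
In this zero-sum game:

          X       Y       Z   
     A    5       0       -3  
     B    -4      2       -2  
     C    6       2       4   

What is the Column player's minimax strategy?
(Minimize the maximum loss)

Column should play Y, value = 2

Work:
Column player minimizes Row's maximum payoff:
Column X: max payoff to Row = 6
Column Y: max payoff to Row = 2
Column Z: max payoff to Row = 4
Minimum is 2, achieved by column Y.
Minimax strategy: Y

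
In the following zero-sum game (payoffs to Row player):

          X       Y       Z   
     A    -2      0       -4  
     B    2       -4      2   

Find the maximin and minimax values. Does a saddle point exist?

Maximin = -4, Minimax = 0, Saddle: False

Work:
Row minimums: [-4, -4] → maximin = -4
Column maximums: [2, 0, 2] → minimax = 0
No saddle point (maximin ≠ minimax). Mixed strategy needed.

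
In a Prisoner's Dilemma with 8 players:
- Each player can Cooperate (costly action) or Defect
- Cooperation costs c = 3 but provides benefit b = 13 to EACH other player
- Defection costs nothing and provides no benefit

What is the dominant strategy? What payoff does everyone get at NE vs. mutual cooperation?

Dominant: Defect; NE payoff = 0; Coop payoff = 88

Work:
Defect dominates (saves cost c = 3, benefit to others is external)
NE: All defect → everyone gets 0
If all cooperate: each receives (7)×13 - 3 = 88
Social dilemma: 88 > 0 but NE gives 0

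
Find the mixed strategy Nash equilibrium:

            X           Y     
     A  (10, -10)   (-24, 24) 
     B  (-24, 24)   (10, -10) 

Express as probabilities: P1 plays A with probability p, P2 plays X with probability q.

p = 0.5, q = 0.5

Work:
Find probabilities that make opponent indifferent:
P2 chooses q to make P1 indifferent between A and B
P1 chooses p to make P2 indifferent between X and Y
Mixed NE: P1 plays (A: 0.5, B: 0.5), P2 plays (X: 0.5, Y: 0.5)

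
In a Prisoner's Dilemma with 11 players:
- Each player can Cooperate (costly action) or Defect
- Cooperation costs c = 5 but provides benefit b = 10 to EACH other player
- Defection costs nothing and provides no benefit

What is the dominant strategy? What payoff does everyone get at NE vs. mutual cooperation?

Dominant: Defect; NE payoff = 0; Coop payoff = 95

Work:
Defect dominates (saves cost c = 5, benefit to others is external)
NE: All defect → everyone gets 0
If all cooperate: each receives (10)×10 - 5 = 95
Social dilemma: 95 > 0 but NE gives 0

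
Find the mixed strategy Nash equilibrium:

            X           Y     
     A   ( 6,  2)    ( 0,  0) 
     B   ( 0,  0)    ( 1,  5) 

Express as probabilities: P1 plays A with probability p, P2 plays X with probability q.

p = 0.7143, q = 0.1429

Work:
Find probabilities that make opponent indifferent:
P2 chooses q to make P1 indifferent between A and B
P1 chooses p to make P2 indifferent between X and Y
Mixed NE: P1 plays (A: 0.7143, B: 0.2857), P2 plays (X: 0.1429, Y: 0.8571)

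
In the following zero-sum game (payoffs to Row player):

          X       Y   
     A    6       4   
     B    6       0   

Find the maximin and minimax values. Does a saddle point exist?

Maximin = 4, Minimax = 4, Saddle: True

Work:
Row minimums: [4, 0] → maximin = 4
Column maximums: [6, 4] → minimax = 4
Saddle point exists! Game value = 4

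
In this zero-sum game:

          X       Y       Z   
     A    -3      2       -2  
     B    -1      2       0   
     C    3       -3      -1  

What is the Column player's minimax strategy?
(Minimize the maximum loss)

Column should play Z, value = 0

Work:
Column player minimizes Row's maximum payoff:
Column X: max payoff to Row = 3
Column Y: max payoff to Row = 2
Column Z: max payoff to Row = 0
Minimum is 0, achieved by column Z.
Minimax strategy: Z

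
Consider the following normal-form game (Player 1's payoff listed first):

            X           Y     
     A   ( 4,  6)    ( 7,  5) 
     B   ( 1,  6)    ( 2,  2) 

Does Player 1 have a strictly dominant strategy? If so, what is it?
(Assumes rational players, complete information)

Yes, Player 1's strictly dominant strategy is A

Work:
A strategy strictly dominates another if it gives a strictly higher payoff against every opponent action. Compare each pair of P1's strategies column-by-column:
  A vs B: [4 vs 1, 7 vs 2] → A strictly dominates B
  B vs A: [1 vs 4, 2 vs 7] → B does not strictly dominate A (column X: 1 ≤ 4)
A strictly dominates every other strategy → strictly dominant.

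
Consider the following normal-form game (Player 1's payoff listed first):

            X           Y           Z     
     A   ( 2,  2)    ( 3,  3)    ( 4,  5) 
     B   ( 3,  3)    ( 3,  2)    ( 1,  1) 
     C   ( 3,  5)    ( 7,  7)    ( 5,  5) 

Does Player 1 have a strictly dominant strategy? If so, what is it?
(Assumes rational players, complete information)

No strictly dominant strategy exists for Player 1

Work:
A strategy strictly dominates another if it gives a strictly higher payoff against every opponent action. Compare each pair of P1's strategies column-by-column:
  A vs B: [2 vs 3, 3 vs 3, 4 vs 1] → A does not strictly dominate B (column X: 2 ≤ 3)
  A vs C: [2 vs 3, 3 vs 7, 4 vs 5] → A does not strictly dominate C (column X: 2 ≤ 3)
  B vs A: [3 vs 2, 3 vs 3, 1 vs 4] → B does not strictly dominate A (column Y: 3 ≤ 3)
  B vs C: [3 vs 3, 3 vs 7, 1 vs 5] → B does not strictly dominate C (column X: 3 ≤ 3)
  C vs A: [3 vs 2, 7 vs 3, 5 vs 4] → C strictly dominates A
  C vs B: [3 vs 3, 7 vs 3, 5 vs 1] → C does not strictly dominate B (column X: 3 ≤ 3)
No single strategy strictly dominates all others → no strictly dominant strategy.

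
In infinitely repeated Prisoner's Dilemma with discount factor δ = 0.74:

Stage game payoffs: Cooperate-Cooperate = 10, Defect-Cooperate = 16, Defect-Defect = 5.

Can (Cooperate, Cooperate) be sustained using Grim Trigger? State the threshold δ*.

δ* = 0.5455; since δ = 0.74 ≥ 0.5455, cooperation can be sustained

Work:
For Grim Trigger:
Cooperate forever: 10/(1-δ)
Defect then punished: 16 + 5·δ/(1-δ)
Need: 10/(1-δ) ≥ 16 + 5·δ/(1-δ)
Solving: δ ≥ (T-R)/(T-P) = (16-10)/(16-5) = 0.5455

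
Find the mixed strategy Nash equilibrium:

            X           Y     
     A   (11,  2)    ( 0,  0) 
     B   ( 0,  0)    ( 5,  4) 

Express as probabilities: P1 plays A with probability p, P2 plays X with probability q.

p = 0.6667, q = 0.3125

Work:
Find probabilities that make opponent indifferent:
P2 chooses q to make P1 indifferent between A and B
P1 chooses p to make P2 indifferent between X and Y
Mixed NE: P1 plays (A: 0.6667, B: 0.3333), P2 plays (X: 0.3125, Y: 0.6875)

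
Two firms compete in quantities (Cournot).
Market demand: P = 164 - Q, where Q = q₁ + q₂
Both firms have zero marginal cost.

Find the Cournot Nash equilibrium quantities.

q₁* = q₂* = 54.67; P* = 54.67

Work:
Profit: π_i = P·q_i = (a - q_i - q_j)·q_i
FOC: ∂π_i/∂q_i = a - 2q_i - q_j = 0
Reaction function: q_i = (164 - q_j)/2
Symmetry: q* = 164/3 = 54.67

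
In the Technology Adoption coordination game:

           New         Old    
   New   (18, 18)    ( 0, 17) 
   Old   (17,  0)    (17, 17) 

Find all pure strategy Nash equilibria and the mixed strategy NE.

Pure NE: (New, New) and (Old, Old); Mixed NE: p = 0.9444, q = 0.9444

Work:
Check pure NE:
(New, New): (18, 18) - no unilateral deviation beneficial
(Old, Old): (17, 17) - no unilateral deviation beneficial
Mixed NE: P1 plays New with p = 0.9444, P2 plays New with q = 0.9444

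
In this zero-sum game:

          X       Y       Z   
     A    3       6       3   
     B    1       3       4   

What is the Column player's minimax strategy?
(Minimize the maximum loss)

Column should play X, value = 3

Work:
Column player minimizes Row's maximum payoff:
Column X: max payoff to Row = 3
Column Y: max payoff to Row = 6
Column Z: max payoff to Row = 4
Minimum is 3, achieved by column X.
Minimax strategy: X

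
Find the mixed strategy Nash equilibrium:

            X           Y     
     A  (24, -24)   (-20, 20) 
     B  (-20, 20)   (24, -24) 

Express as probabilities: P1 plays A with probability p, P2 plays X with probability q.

p = 0.5, q = 0.5

Work:
Find probabilities that make opponent indifferent:
P2 chooses q to make P1 indifferent between A and B
P1 chooses p to make P2 indifferent between X and Y
Mixed NE: P1 plays (A: 0.5, B: 0.5), P2 plays (X: 0.5, Y: 0.5)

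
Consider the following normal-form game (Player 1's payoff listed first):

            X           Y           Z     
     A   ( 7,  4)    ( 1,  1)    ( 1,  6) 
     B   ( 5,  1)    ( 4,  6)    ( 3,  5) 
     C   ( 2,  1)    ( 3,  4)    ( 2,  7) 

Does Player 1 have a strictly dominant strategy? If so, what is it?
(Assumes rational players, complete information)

No strictly dominant strategy exists for Player 1

Work:
A strategy strictly dominates another if it gives a strictly higher payoff against every opponent action. Compare each pair of P1's strategies column-by-column:
  A vs B: [7 vs 5, 1 vs 4, 1 vs 3] → A does not strictly dominate B (column Y: 1 ≤ 4)
  A vs C: [7 vs 2, 1 vs 3, 1 vs 2] → A does not strictly dominate C (column Y: 1 ≤ 3)
  B vs A: [5 vs 7, 4 vs 1, 3 vs 1] → B does not strictly dominate A (column X: 5 ≤ 7)
  B vs C: [5 vs 2, 4 vs 3, 3 vs 2] → B strictly dominates C
  C vs A: [2 vs 7, 3 vs 1, 2 vs 1] → C does not strictly dominate A (column X: 2 ≤ 7)
  C vs B: [2 vs 5, 3 vs 4, 2 vs 3] → C does not strictly dominate B (column X: 2 ≤ 5)
No single strategy strictly dominates all others → no strictly dominant strategy.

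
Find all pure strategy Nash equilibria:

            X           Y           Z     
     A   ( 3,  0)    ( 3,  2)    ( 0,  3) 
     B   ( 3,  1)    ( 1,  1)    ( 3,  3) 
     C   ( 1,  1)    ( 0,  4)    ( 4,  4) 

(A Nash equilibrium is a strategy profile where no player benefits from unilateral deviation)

Nash equilibrium: (C, Z)

Work:
Best responses:
  P1 vs X: payoffs [3, 3, 1] → best response A/B (payoff 3)
  P1 vs Y: payoffs [3, 1, 0] → best response A (payoff 3)
  P1 vs Z: payoffs [0, 3, 4] → best response C (payoff 4)
  P2 vs A: payoffs [0, 2, 3] → best response Z (payoff 3)
  P2 vs B: payoffs [1, 1, 3] → best response Z (payoff 3)
  P2 vs C: payoffs [1, 4, 4] → best response Y/Z (payoff 4)
Mutual best responses: (C,Z) → Nash equilibria.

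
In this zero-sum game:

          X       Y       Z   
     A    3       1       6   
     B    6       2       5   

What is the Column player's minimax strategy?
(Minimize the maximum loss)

Column should play Y, value = 2

Work:
Column player minimizes Row's maximum payoff:
Column X: max payoff to Row = 6
Column Y: max payoff to Row = 2
Column Z: max payoff to Row = 6
Minimum is 2, achieved by column Y.
Minimax strategy: Y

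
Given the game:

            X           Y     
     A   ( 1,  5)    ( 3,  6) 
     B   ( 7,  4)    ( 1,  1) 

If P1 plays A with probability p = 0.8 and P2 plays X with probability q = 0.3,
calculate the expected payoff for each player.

E[P1] = 2.48, E[P2] = 4.94

Work:
E[P1] = p·q·π₁(A,X) + p·(1-q)·π₁(A,Y) + (1-p)·q·π₁(B,X) + (1-p)·(1-q)·π₁(B,Y)
= 0.8·0.3·1 + 0.8·0.7·3 + 0.2·0.3·7 + 0.2·0.7·1
= 2.48

E[P2] = 4.94 (similar calculation)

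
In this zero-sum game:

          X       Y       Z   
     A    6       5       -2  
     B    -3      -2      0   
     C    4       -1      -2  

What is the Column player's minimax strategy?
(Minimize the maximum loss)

Column should play Z, value = 0

Work:
Column player minimizes Row's maximum payoff:
Column X: max payoff to Row = 6
Column Y: max payoff to Row = 5
Column Z: max payoff to Row = 0
Minimum is 0, achieved by column Z.
Minimax strategy: Z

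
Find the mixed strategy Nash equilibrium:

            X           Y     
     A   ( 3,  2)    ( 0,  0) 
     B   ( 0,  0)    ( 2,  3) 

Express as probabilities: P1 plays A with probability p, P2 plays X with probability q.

p = 0.6, q = 0.4

Work:
Find probabilities that make opponent indifferent:
P2 chooses q to make P1 indifferent between A and B
P1 chooses p to make P2 indifferent between X and Y
Mixed NE: P1 plays (A: 0.6, B: 0.4), P2 plays (X: 0.4, Y: 0.6)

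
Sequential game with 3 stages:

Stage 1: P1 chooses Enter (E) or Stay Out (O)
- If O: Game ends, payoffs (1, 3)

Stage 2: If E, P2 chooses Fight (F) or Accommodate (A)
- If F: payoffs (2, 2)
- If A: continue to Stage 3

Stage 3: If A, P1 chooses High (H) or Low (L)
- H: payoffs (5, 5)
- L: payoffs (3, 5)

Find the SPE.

SPE: (E, A, H); Outcome (5, 5)

Work:
Stage 3: P1 chooses H (5 vs 3)
Stage 2: P2: F->2, A->5 (anticipating H). Choose A
Stage 1: P1: O->1, E->5 (anticipating A, H). Choose E
SPE path: E -> A -> H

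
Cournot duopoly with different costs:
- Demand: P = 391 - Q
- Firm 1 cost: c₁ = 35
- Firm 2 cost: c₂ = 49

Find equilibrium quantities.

q₁* = 123.33, q₂* = 109.33

Work:
Reaction: q₁ = (391 - 35 - q₂)/2
Reaction: q₂ = (391 - 49 - q₁)/2
Solve simultaneously:
q₁* = (391 - 2×35 + 49)/3 = 123.33
q₂* = (391 - 2×49 + 35)/3 = 109.33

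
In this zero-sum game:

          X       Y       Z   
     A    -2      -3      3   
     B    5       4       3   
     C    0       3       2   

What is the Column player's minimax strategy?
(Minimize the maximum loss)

Column should play Z, value = 3

Work:
Column player minimizes Row's maximum payoff:
Column X: max payoff to Row = 5
Column Y: max payoff to Row = 4
Column Z: max payoff to Row = 3
Minimum is 3, achieved by column Z.
Minimax strategy: Z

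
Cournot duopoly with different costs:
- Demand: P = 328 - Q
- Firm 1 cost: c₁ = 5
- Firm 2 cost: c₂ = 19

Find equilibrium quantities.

q₁* = 112.33, q₂* = 98.33

Work:
Reaction: q₁ = (328 - 5 - q₂)/2
Reaction: q₂ = (328 - 19 - q₁)/2
Solve simultaneously:
q₁* = (328 - 2×5 + 19)/3 = 112.33
q₂* = (328 - 2×19 + 5)/3 = 98.33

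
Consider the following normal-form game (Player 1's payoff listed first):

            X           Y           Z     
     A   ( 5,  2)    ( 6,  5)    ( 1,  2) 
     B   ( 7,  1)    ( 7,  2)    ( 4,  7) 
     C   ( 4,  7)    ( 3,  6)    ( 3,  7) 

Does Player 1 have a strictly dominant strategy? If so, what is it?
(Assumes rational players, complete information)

Yes, Player 1's strictly dominant strategy is B

Work:
A strategy strictly dominates another if it gives a strictly higher payoff against every opponent action. Compare each pair of P1's strategies column-by-column:
  A vs B: [5 vs 7, 6 vs 7, 1 vs 4] → A does not strictly dominate B (column X: 5 ≤ 7)
  A vs C: [5 vs 4, 6 vs 3, 1 vs 3] → A does not strictly dominate C (column Z: 1 ≤ 3)
  B vs A: [7 vs 5, 7 vs 6, 4 vs 1] → B strictly dominates A
  B vs C: [7 vs 4, 7 vs 3, 4 vs 3] → B strictly dominates C
  C vs A: [4 vs 5, 3 vs 6, 3 vs 1] → C does not strictly dominate A (column X: 4 ≤ 5)
  C vs B: [4 vs 7, 3 vs 7, 3 vs 4] → C does not strictly dominate B (column X: 4 ≤ 7)
B strictly dominates every other strategy → strictly dominant.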